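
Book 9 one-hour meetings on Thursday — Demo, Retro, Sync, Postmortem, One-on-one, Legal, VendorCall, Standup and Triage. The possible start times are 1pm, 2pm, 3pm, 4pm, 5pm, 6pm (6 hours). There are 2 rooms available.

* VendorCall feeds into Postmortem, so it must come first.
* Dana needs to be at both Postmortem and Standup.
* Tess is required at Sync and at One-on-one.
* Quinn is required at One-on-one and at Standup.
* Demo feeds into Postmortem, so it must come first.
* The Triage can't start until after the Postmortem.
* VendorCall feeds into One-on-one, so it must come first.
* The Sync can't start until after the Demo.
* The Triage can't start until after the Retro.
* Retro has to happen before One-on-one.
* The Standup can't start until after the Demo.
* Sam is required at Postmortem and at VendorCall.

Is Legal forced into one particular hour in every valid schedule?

No

Legal can be 1pm (e.g. Sync in 4pm; Postmortem in 3pm; One-on-one in 3pm; Triage in 4pm; Demo in 1pm; Legal in 1pm; Retro in 2pm; Standup in 5pm; VendorCall in 2pm) or 2pm (e.g. VendorCall=1pm, Postmortem=2pm, Sync=3pm, One-on-one=4pm, Legal=2pm, Triage=4pm, Standup=5pm, Demo=1pm, Retro=3pm).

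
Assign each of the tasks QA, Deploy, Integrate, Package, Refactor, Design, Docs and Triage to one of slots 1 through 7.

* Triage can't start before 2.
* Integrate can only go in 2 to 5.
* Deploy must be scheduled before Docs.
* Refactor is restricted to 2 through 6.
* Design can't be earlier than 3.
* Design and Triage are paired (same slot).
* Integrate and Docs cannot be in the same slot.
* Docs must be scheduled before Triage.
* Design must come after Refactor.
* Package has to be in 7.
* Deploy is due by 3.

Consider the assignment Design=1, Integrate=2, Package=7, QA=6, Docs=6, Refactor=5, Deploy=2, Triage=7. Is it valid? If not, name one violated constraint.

Triage can't start before 2 — holds.
Integrate and Docs cannot be in the same slot — holds.
Design and Triage are paired (same slot) — violated.
Refactor is restricted to 2 through 6 — holds.
Integrate can only go in 2 to 5 — holds.
Package has to be in 7 — holds.
Deploy is due by 3 — holds.
Deploy must be scheduled before Docs — holds.
Design must come after Refactor — violated.
Docs must be scheduled before Triage — holds.
Design can't be earlier than 3 — violated.

No — it violates: Design can't be earlier than 3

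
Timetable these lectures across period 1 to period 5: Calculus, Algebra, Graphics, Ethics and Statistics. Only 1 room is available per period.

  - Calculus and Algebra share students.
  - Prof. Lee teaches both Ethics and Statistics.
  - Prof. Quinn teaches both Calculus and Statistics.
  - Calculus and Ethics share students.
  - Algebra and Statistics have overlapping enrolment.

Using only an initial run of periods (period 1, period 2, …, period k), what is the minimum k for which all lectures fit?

5 periods

With at most 1 per period and 5 lectures, at least 5 periods are needed.
5 works (last occupied period: period 5): for example Algebra=period 2, Calculus=period 1, Statistics=period 5, Graphics=period 3, Ethics=period 4.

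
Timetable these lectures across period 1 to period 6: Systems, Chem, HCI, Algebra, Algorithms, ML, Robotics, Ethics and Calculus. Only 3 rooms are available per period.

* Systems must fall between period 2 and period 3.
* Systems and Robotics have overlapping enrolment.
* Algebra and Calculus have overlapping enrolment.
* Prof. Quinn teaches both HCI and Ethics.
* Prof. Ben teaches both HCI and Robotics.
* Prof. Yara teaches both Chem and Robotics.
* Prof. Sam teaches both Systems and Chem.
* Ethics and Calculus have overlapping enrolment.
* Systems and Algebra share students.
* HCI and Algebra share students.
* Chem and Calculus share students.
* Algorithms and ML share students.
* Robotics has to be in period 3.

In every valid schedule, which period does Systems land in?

period 2

Systems's window is period 2–period 3.
Robotics is fixed at period 3, and Systems can't share a period with Robotics.
So Systems must be period 2.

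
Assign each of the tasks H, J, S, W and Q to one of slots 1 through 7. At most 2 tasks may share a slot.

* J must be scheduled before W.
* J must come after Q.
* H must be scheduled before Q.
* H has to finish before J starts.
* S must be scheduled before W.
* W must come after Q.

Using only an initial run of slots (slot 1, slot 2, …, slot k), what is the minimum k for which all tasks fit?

4 slots

The precedence chain requires at least 4 distinct slots.
With at most 2 per slot and 5 tasks, at least 3 slots are needed.
4 works (last occupied slot: 4): for example S in 1; H in 1; J in 3; W in 4; Q in 2.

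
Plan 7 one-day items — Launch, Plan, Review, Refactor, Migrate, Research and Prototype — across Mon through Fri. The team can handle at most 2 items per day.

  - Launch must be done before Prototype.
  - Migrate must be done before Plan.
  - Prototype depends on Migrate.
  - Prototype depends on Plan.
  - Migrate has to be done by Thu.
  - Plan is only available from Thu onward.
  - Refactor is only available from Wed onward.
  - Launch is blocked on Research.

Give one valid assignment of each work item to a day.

Prototype in Fri; Research in Mon; Refactor in Wed; Review in Tue; Launch in Tue; Migrate in Mon; Plan in Thu

Checking: Migrate(Mon) before Plan(Thu); Research(Mon) before Launch(Tue); Plan(Thu) before Prototype(Fri); Migrate(Mon) before Prototype(Fri); Launch(Tue) before Prototype(Fri); Migrate=Mon in [Mon,Thu]; Refactor=Wed in [Wed,Fri]; Plan=Thu in [Thu,Fri]; max 2 per day (cap 2).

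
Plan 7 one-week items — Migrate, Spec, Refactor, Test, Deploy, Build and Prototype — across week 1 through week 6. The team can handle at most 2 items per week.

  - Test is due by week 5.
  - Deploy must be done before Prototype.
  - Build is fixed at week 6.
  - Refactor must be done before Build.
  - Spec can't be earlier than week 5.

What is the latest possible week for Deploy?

Downstream work caps Deploy at week 5.
Deploy at week 5 is achievable: Test in week 1, Spec in week 5, Refactor in week 1, Build in week 6, Prototype in week 6, Migrate in week 2, Deploy in week 5.

week 5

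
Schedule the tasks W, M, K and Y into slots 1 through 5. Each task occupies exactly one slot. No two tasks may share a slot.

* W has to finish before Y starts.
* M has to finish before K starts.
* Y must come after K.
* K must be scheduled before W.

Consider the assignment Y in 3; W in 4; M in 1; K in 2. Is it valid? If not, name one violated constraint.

Invalid. W has to finish before Y starts.

K must be scheduled before W — holds.
No two tasks may share a slot — holds.
Y must come after K — holds.
W has to finish before Y starts — violated.
M has to finish before K starts — holds.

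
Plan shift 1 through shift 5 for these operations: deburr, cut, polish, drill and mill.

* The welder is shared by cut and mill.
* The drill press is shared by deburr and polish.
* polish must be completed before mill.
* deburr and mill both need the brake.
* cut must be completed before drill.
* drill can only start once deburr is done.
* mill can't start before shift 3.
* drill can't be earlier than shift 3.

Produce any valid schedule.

deburr=shift 1; drill=shift 3; cut=shift 1; polish=shift 2; mill=shift 3

Checking: cut(shift 1) before drill(shift 3); polish(shift 2) before mill(shift 3); deburr(shift 1) before drill(shift 3); deburr(shift 1) != mill(shift 3); cut(shift 1) != mill(shift 3); deburr(shift 1) != polish(shift 2); drill=shift 3 in [shift 3,shift 5]; mill=shift 3 in [shift 3,shift 5].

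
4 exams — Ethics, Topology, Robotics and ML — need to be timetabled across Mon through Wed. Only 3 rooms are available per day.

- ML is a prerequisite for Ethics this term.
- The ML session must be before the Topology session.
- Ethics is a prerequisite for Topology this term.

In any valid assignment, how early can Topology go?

Precedence pushes Topology to at least Wed.
Topology at Wed is achievable: ML=Mon; Ethics=Tue; Topology=Wed; Robotics=Mon.

Wed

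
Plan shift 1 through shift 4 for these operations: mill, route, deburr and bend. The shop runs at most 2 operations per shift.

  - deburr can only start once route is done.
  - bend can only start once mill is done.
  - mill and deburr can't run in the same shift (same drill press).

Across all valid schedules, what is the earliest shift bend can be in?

Precedence pushes bend to at least shift 2.
bend at shift 2 is achievable: route in shift 1; bend in shift 2; mill in shift 1; deburr in shift 2.

shift 2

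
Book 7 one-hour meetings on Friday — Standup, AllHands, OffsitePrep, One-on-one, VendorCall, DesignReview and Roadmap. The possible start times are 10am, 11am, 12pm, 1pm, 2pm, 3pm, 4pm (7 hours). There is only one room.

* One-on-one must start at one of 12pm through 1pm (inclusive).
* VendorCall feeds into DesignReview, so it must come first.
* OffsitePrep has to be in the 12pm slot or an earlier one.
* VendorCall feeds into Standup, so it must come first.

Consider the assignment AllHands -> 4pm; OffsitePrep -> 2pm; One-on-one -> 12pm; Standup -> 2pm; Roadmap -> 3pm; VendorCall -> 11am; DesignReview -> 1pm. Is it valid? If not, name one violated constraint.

No — it violates: OffsitePrep has to be in the 12pm slot or an earlier one

There is only one room — violated.
VendorCall feeds into DesignReview, so it must come first — holds.
VendorCall feeds into Standup, so it must come first — holds.
OffsitePrep has to be in the 12pm slot or an earlier one — violated.
One-on-one must start at one of 12pm through 1pm (inclusive) — holds.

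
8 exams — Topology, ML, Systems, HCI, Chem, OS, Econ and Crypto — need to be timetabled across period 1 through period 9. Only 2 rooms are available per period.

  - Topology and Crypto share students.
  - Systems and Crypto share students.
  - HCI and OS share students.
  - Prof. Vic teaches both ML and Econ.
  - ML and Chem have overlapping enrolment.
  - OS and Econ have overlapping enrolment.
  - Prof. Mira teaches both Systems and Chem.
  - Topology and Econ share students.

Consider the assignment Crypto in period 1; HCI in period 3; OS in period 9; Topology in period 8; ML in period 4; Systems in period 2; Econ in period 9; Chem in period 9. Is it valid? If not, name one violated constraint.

Topology and Econ share students — holds.
Prof. Vic teaches both ML and Econ — holds.
Systems and Crypto share students — holds.
Prof. Mira teaches both Systems and Chem — holds.
Topology and Crypto share students — holds.
HCI and OS share students — holds.
OS and Econ have overlapping enrolment — violated.
Only 2 rooms are available per period — violated.
ML and Chem have overlapping enrolment — holds.

No. OS and Econ have overlapping enrolment is not satisfied.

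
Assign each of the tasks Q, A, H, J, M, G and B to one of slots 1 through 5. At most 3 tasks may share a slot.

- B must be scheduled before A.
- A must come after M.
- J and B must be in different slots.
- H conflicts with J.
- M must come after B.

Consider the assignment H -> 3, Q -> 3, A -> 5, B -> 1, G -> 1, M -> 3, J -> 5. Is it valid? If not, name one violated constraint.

Yes, all constraints hold

A must come after M — holds.
J and B must be in different slots — holds.
B must be scheduled before A — holds.
M must come after B — holds.
H conflicts with J — holds.
At most 3 tasks may share a slot — holds.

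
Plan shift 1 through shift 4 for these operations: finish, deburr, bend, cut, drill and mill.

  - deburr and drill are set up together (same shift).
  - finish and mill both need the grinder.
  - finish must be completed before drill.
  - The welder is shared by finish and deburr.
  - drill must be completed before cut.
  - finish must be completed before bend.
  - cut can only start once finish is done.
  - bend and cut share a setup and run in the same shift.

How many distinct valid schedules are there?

Splitting on finish: it can be shift 1 (9), shift 2 (3). Listing each branch's schedules as (deburr, bend, cut, drill, mill) by shift number:
finish=shift 1: (2,3,3,2,2) (2,3,3,2,3) (2,3,3,2,4) (2,4,4,2,2) (2,4,4,2,3) (2,4,4,2,4) (3,4,4,3,2) (3,4,4,3,3) (3,4,4,3,4) — 9.
finish=shift 2: (3,4,4,3,1) (3,4,4,3,3) (3,4,4,3,4) — 3.
Summing: 9 + 3 = 12.

12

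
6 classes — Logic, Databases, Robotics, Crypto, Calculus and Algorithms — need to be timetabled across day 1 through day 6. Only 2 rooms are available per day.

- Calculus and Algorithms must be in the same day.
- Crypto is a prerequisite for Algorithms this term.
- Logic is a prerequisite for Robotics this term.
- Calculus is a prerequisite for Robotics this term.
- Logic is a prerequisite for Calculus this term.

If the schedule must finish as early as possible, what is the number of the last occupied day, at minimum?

The precedence chain requires at least 3 distinct days.
With at most 2 per day and 6 classes, at least 3 days are needed.
3 works (last occupied day: day 3): for example Algorithms=day 2; Robotics=day 3; Calculus=day 2; Crypto=day 1; Logic=day 1; Databases=day 3.

3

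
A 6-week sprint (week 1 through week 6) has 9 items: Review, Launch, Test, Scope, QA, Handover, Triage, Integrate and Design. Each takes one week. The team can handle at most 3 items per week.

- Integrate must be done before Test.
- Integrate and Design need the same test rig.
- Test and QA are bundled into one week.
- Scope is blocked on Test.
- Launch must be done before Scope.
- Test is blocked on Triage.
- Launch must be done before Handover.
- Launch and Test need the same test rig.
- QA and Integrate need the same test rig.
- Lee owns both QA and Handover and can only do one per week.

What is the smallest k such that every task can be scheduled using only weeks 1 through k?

The precedence chain requires at least 3 distinct weeks.
With at most 3 per week and 9 tasks, at least 3 weeks are needed.
3 works (last occupied week: week 3): for example Design=week 3, Scope=week 3, Integrate=week 1, Handover=week 3, QA=week 2, Launch=week 1, Triage=week 1, Review=week 2, Test=week 2.

3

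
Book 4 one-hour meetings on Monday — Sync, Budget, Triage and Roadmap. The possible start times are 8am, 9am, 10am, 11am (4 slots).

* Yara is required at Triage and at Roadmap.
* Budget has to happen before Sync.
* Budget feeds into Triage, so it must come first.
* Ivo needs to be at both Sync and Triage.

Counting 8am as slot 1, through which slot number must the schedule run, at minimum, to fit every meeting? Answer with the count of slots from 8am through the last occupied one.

3

The precedence chain requires at least 2 distinct slots.
Could 2 slots be enough, i.e. nothing placed later than 9am? No: Sync must come after Budget (at 8am or later) → {9am}; Budget must come before Sync (at 9am or earlier) → {8am}; Triage must come after Budget (at 8am or later) → {9am}; Triage can't share with Sync (9am) → nothing is left.
So 2 slots is not enough.
3 works (last occupied slot: 10am): for example Sync in 9am, Roadmap in 8am, Budget in 8am, Triage in 10am.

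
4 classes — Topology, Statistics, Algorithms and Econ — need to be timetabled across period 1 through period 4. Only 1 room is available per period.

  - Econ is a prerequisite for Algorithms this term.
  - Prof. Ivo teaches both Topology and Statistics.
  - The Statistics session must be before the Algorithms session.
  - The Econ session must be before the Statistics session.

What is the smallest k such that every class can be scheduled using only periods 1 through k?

The precedence chain requires at least 3 distinct periods.
With at most 1 per period and 4 classes, at least 4 periods are needed.
4 works (last occupied period: period 4): for example Topology -> period 4; Statistics -> period 2; Algorithms -> period 3; Econ -> period 1.

4 periods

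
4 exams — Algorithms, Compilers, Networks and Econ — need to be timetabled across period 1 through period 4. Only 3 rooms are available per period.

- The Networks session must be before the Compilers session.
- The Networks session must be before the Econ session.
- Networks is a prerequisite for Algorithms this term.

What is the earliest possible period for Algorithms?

Precedence pushes Algorithms to at least period 2.
Algorithms at period 2 is achievable: Networks=period 1; Algorithms=period 2; Econ=period 2; Compilers=period 2.

period 2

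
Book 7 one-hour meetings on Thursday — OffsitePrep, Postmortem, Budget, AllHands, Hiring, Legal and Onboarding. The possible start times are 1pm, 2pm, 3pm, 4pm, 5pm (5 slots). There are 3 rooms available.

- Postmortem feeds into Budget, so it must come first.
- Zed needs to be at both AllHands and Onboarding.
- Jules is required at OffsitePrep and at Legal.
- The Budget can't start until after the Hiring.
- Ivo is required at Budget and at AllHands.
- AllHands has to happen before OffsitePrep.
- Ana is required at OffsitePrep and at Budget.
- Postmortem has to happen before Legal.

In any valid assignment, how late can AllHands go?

Downstream work caps AllHands at 4pm.
AllHands at 4pm is achievable: Budget=2pm, OffsitePrep=5pm, Hiring=1pm, Legal=2pm, Onboarding=1pm, AllHands=4pm, Postmortem=1pm.

4pm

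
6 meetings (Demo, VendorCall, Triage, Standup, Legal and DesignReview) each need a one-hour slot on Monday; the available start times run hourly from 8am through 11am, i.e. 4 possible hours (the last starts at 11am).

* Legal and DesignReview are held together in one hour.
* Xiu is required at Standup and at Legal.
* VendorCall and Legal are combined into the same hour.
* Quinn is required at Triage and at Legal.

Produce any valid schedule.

Legal=8am, Standup=9am, VendorCall=8am, DesignReview=8am, Demo=8am, Triage=9am

Checking: Triage(9am) != Legal(8am); Standup(9am) != Legal(8am); Legal = DesignReview = 8am; VendorCall = Legal = 8am.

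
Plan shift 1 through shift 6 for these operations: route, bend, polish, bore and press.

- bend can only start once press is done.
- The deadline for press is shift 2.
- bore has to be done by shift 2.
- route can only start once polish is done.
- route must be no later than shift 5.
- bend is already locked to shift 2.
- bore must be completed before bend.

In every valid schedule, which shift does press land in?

Press's own window allows nothing later than shift 2; downstream work caps press at shift 1.
So press is pinned to shift 1.

shift 1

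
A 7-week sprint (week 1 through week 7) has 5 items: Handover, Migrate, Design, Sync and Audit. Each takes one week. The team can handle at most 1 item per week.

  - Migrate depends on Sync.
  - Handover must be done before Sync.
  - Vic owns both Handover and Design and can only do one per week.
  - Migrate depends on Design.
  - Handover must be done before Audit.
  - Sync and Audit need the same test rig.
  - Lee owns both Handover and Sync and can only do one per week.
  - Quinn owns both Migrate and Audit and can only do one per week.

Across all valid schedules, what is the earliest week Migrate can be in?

week 4

Precedence pushes Migrate to at least week 3.
Migrate at week 4 is achievable: Design=week 3; Audit=week 5; Handover=week 1; Sync=week 2; Migrate=week 4.
Nothing earlier works — the conflict and capacity constraints rule out every week before week 4.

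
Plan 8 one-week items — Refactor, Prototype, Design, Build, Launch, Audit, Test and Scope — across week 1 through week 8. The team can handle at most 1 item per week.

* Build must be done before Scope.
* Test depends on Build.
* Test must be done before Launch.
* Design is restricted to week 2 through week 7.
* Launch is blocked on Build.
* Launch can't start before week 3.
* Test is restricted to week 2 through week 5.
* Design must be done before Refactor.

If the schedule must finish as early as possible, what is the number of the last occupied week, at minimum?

8

The precedence chain requires at least 3 distinct weeks.
With at most 1 per week and 8 work items, at least 8 weeks are needed.
8 works (last occupied week: week 8): for example Prototype in week 7; Build in week 1; Test in week 2; Refactor in week 5; Launch in week 3; Scope in week 6; Audit in week 8; Design in week 4.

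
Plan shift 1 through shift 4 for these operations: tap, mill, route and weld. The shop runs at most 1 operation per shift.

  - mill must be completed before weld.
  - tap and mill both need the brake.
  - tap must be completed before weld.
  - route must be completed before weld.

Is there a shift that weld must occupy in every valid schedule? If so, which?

shift 4

Precedence pushes weld to at least shift 2.
So weld is pinned to shift 4.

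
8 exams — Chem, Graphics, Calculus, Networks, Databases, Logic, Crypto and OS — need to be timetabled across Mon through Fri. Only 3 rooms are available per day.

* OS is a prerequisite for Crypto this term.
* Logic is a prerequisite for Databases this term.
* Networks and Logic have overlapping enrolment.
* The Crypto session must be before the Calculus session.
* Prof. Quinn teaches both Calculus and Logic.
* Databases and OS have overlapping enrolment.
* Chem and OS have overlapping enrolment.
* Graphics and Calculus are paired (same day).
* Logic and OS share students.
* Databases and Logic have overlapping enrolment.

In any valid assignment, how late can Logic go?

Downstream work caps Logic at Thu.
Logic at Thu is achievable: Databases -> Fri, OS -> Mon, Graphics -> Wed, Logic -> Thu, Networks -> Mon, Crypto -> Tue, Calculus -> Wed, Chem -> Tue.

Thu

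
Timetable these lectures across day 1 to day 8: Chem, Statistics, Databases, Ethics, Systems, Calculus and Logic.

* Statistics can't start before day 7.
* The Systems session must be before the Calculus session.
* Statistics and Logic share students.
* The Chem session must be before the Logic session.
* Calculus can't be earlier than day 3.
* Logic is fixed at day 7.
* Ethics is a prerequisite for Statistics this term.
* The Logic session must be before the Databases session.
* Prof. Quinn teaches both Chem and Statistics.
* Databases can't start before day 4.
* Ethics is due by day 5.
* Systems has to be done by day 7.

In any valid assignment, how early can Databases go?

Databases is available from day 4; precedence pushes Databases to at least day 8.
Databases at day 8 is achievable: Calculus in day 3; Chem in day 1; Logic in day 7; Ethics in day 1; Systems in day 1; Statistics in day 8; Databases in day 8.

day 8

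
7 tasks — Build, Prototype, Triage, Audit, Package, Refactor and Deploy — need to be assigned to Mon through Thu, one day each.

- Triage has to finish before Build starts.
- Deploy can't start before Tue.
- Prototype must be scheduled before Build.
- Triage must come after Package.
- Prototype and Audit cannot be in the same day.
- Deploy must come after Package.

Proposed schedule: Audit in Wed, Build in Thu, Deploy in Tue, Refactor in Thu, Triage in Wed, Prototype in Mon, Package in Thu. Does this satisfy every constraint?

Prototype must be scheduled before Build — holds.
Deploy can't start before Tue — holds.
Triage must come after Package — violated.
Triage has to finish before Build starts — holds.
Prototype and Audit cannot be in the same day — holds.
Deploy must come after Package — violated.

No — it violates: Deploy must come after Package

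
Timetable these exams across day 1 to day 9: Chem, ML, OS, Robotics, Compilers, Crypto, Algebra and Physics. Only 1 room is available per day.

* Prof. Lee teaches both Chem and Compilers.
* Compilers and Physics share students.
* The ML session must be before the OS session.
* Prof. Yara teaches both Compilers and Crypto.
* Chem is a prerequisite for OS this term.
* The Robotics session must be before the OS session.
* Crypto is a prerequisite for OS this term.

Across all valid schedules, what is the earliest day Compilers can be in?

Compilers at day 1 is achievable: Robotics=day 4; Physics=day 8; Chem=day 2; OS=day 6; ML=day 3; Algebra=day 7; Compilers=day 1; Crypto=day 5.

day 1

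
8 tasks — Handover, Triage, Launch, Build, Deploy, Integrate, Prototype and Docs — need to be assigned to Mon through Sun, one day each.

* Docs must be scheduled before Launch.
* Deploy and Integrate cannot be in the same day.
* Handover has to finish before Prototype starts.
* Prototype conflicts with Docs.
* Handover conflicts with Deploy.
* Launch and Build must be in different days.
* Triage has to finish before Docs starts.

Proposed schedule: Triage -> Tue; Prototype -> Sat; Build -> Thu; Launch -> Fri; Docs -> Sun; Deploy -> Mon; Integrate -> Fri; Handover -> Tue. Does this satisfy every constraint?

Invalid. Docs must be scheduled before Launch.

Triage has to finish before Docs starts — holds.
Handover has to finish before Prototype starts — holds.
Docs must be scheduled before Launch — violated.
Launch and Build must be in different days — holds.
Handover conflicts with Deploy — holds.
Deploy and Integrate cannot be in the same day — holds.
Prototype conflicts with Docs — holds.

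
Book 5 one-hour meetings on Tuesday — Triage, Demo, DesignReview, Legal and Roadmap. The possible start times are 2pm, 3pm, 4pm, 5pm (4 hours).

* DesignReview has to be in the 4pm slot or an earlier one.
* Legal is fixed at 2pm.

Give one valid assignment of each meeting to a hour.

DesignReview in 2pm; Roadmap in 2pm; Demo in 2pm; Triage in 2pm; Legal in 2pm

Checking: DesignReview=2pm in [2pm,4pm]; Legal=2pm in [2pm,2pm].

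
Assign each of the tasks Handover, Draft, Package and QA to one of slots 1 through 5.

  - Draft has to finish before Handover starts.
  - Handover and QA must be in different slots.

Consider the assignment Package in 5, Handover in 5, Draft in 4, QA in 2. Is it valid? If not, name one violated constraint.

Yes, all constraints hold

Draft has to finish before Handover starts — holds.
Handover and QA must be in different slots — holds.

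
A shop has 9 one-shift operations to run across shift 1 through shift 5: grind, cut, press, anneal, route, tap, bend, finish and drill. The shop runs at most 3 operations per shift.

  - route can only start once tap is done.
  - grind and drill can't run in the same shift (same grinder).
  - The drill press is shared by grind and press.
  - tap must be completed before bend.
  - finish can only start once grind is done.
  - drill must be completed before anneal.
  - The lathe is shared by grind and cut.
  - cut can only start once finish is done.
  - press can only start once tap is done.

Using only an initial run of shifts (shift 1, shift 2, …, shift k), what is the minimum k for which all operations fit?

4 shifts

The precedence chain requires at least 3 distinct shifts.
With at most 3 per shift and 9 operations, at least 3 shifts are needed.
Could 3 shifts be enough, i.e. nothing placed later than shift 3? No: cut must come after finish (at shift 1 or later) → {shift 2, shift 3}; finish must come before cut (at shift 3 or earlier) → {shift 1, shift 2}; press must come after tap (at shift 1 or later) → {shift 2, shift 3}; tap must come before press (at shift 3 or earlier) → {shift 1, shift 2}; bend must come after tap (at shift 1 or later) → {shift 2, shift 3}; anneal must come after drill (at shift 1 or later) → {shift 2, shift 3}; drill must come before anneal (at shift 3 or earlier) → {shift 1, shift 2}; route must come after tap (at shift 1 or later) → {shift 2, shift 3}; finish must come after grind (at shift 1 or later) → {shift 2}; grind must come before finish (at shift 2 or earlier) → {shift 1}; drill can't share with grind (shift 1) → {shift 2}; cut must come after finish (at shift 2 or later) → {shift 3}; anneal must come after drill (at shift 2 or later) → {shift 3}; cut, press, anneal, route, bend, finish and drill are all confined to {shift 2, shift 3} — 7 operations for 2 shifts at most 3 apiece is too many.
So 3 shifts is not enough.
4 works (last occupied shift: shift 4): for example grind=shift 1, drill=shift 2, finish=shift 2, route=shift 3, tap=shift 1, anneal=shift 3, bend=shift 4, press=shift 2, cut=shift 3.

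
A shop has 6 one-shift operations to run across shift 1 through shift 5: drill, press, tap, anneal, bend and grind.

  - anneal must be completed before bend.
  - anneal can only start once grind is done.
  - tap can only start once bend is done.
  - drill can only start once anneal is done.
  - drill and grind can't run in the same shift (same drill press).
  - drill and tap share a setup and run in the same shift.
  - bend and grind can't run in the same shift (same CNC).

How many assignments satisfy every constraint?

25

Splitting on drill: it can be shift 4 (5), shift 5 (20). Listing each branch's schedules as (press, tap, anneal, bend, grind) by shift number:
drill=shift 4: (1,4,2,3,1) (2,4,2,3,1) (3,4,2,3,1) (4,4,2,3,1) (5,4,2,3,1) — 5.
drill=shift 5: (1,5,2,3,1) (1,5,2,4,1) (1,5,3,4,1) (1,5,3,4,2) (2,5,2,3,1) (2,5,2,4,1) (2,5,3,4,1) (2,5,3,4,2) (3,5,2,3,1) (3,5,2,4,1) (3,5,3,4,1) (3,5,3,4,2) (4,5,2,3,1) (4,5,2,4,1) (4,5,3,4,1) (4,5,3,4,2) (5,5,2,3,1) (5,5,2,4,1) (5,5,3,4,1) (5,5,3,4,2) — 20.
Summing: 5 + 20 = 25.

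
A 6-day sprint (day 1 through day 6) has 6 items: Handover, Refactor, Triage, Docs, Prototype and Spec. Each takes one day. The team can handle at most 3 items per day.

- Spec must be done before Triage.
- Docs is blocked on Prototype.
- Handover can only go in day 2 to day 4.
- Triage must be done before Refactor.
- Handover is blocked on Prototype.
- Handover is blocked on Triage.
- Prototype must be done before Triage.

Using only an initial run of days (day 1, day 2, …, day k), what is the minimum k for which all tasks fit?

The precedence chain requires at least 3 distinct days.
With at most 3 per day and 6 tasks, at least 2 days are needed.
3 works (last occupied day: day 3): for example Handover -> day 3, Spec -> day 1, Refactor -> day 3, Docs -> day 2, Prototype -> day 1, Triage -> day 2.

3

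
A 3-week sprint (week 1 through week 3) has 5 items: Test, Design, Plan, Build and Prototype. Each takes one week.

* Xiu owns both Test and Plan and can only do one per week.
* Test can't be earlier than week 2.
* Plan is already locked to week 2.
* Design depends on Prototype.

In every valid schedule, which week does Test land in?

Test's window is week 2–week 3.
Plan is fixed at week 2, and Test can't share a week with Plan.
So Test must be week 3.

week 3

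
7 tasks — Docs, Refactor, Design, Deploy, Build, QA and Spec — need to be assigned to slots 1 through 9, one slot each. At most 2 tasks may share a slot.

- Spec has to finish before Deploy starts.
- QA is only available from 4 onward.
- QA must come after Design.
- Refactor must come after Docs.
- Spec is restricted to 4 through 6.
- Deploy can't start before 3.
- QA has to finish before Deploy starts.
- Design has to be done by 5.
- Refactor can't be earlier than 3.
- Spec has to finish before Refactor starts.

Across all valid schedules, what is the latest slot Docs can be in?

Downstream work caps Docs at 8.
Docs at 8 is achievable: Build -> 1; QA -> 4; Docs -> 8; Refactor -> 9; Spec -> 4; Deploy -> 5; Design -> 1.

8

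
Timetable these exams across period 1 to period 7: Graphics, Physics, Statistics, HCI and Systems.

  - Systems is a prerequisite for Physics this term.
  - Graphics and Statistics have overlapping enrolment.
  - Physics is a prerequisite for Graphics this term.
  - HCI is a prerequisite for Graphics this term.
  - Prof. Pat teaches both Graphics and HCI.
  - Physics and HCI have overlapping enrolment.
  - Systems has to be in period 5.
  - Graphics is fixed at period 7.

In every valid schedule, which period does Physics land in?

Systems is fixed at period 5 and must come before Physics, so Physics is at least period 6.
Graphics is fixed at period 7 and must come after Physics, so Physics is at most period 6.
So Physics must be period 6.

period 6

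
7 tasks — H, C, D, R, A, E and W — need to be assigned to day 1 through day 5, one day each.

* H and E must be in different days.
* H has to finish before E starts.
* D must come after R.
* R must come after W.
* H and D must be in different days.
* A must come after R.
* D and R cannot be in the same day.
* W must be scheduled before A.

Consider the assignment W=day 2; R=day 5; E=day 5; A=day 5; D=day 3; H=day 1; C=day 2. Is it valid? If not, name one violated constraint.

H and D must be in different days — holds.
W must be scheduled before A — holds.
D and R cannot be in the same day — holds.
A must come after R — violated.
R must come after W — holds.
H has to finish before E starts — holds.
D must come after R — violated.
H and E must be in different days — holds.

No. D must come after R is not satisfied.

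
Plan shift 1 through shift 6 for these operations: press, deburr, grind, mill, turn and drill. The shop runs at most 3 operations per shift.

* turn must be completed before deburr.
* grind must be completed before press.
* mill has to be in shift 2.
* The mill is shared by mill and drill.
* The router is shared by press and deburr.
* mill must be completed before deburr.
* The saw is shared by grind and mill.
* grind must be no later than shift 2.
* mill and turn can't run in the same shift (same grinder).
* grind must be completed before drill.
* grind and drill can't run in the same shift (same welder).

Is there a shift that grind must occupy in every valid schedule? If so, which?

grind's window is shift 1–shift 2.
mill is fixed at shift 2, and grind can't share a shift with mill.
So grind must be shift 1.

shift 1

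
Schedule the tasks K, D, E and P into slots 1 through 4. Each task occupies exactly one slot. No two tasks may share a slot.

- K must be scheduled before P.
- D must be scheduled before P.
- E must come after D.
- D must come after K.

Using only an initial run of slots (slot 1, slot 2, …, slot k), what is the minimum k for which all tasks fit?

4

The precedence chain requires at least 3 distinct slots.
With at most 1 per slot and 4 tasks, at least 4 slots are needed.
4 works (last occupied slot: 4): for example D -> 2, P -> 3, E -> 4, K -> 1.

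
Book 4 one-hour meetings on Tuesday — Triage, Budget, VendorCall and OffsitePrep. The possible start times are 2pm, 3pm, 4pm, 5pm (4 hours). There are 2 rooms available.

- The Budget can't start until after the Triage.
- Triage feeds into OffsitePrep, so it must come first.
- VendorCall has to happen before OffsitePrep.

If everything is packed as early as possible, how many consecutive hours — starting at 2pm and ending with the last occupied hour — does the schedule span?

2 hours

The precedence chain requires at least 2 distinct hours.
With at most 2 per hour and 4 meetings, at least 2 hours are needed.
2 works (last occupied hour: 3pm): for example Triage in 2pm, OffsitePrep in 3pm, Budget in 3pm, VendorCall in 2pm.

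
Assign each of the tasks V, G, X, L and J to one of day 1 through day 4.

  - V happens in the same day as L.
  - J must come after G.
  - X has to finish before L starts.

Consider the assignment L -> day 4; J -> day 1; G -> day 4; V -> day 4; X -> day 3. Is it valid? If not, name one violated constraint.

No. J must come after G is not satisfied.

V happens in the same day as L — holds.
J must come after G — violated.
X has to finish before L starts — holds.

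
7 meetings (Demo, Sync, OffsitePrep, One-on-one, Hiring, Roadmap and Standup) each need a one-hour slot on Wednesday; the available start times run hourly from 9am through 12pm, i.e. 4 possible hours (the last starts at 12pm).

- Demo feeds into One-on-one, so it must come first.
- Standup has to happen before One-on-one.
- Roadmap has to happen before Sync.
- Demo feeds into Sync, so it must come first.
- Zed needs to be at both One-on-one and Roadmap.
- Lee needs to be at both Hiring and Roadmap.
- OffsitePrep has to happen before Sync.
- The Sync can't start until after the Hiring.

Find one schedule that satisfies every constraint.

Sync in 11am, Demo in 9am, Hiring in 10am, Standup in 9am, Roadmap in 9am, OffsitePrep in 9am, One-on-one in 10am

Checking: Hiring(10am) before Sync(11am); Roadmap(9am) before Sync(11am); Demo(9am) before Sync(11am); Demo(9am) before One-on-one(10am); OffsitePrep(9am) before Sync(11am); Standup(9am) before One-on-one(10am); Hiring(10am) != Roadmap(9am); One-on-one(10am) != Roadmap(9am).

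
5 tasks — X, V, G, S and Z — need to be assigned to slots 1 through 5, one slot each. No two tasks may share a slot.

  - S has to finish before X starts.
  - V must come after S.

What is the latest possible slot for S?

3

Downstream work caps S at 4.
S at 3 is achievable: G in 1, Z in 2, X in 4, V in 5, S in 3.
Nothing later works — the capacity limit rule out every slot after 3.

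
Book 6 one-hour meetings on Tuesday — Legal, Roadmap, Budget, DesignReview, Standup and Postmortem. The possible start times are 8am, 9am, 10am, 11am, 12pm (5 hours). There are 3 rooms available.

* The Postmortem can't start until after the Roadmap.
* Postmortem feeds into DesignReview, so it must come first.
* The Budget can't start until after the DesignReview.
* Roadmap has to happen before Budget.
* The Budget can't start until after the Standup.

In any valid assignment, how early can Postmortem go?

Precedence pushes Postmortem to at least 9am; downstream work caps Postmortem at 10am.
Postmortem at 9am is achievable: Legal=8am, Roadmap=8am, Standup=8am, DesignReview=10am, Postmortem=9am, Budget=11am.

9am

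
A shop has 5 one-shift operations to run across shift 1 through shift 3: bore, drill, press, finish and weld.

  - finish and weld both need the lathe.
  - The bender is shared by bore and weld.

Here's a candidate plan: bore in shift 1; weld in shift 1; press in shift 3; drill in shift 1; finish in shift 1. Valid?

No. finish and weld both need the lathe is not satisfied.

finish and weld both need the lathe — violated.
The bender is shared by bore and weld — violated.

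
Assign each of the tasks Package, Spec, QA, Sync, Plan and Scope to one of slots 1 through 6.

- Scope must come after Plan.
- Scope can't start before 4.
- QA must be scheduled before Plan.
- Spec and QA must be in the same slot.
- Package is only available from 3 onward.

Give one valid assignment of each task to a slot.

Plan in 2, Package in 3, Spec in 1, Scope in 4, Sync in 1, QA in 1

Checking: Plan(2) before Scope(4); QA(1) before Plan(2); Spec = QA = 1; Scope=4 in [4,6]; Package=3 in [3,6].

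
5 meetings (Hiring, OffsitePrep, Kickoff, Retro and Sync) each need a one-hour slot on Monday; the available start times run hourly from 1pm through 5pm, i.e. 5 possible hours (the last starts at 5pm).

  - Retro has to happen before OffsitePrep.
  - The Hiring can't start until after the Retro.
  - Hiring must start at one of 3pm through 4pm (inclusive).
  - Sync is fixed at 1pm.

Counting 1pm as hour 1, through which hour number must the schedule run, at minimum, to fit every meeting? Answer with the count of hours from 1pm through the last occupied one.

3

The precedence chain requires at least 2 distinct hours.
Hiring can't be placed before 3pm — that is hour 3 counting from 1pm — so the schedule must run through at least 3 hours.
3 works (last occupied hour: 3pm): for example OffsitePrep -> 2pm, Retro -> 1pm, Hiring -> 3pm, Kickoff -> 1pm, Sync -> 1pm.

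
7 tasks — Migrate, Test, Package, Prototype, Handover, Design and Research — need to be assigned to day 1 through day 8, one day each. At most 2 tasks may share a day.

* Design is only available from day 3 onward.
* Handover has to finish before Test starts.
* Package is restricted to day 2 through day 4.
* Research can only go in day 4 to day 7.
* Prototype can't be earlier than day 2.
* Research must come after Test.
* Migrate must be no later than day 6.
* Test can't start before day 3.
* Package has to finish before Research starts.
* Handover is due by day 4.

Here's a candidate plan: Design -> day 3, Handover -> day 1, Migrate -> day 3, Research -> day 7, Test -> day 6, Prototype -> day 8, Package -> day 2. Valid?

Valid

Migrate must be no later than day 6 — holds.
Design is only available from day 3 onward — holds.
Handover has to finish before Test starts — holds.
Handover is due by day 4 — holds.
Test can't start before day 3 — holds.
Research must come after Test — holds.
Prototype can't be earlier than day 2 — holds.
Package is restricted to day 2 through day 4 — holds.
Package has to finish before Research starts — holds.
Research can only go in day 4 to day 7 — holds.
At most 2 tasks may share a day — holds.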